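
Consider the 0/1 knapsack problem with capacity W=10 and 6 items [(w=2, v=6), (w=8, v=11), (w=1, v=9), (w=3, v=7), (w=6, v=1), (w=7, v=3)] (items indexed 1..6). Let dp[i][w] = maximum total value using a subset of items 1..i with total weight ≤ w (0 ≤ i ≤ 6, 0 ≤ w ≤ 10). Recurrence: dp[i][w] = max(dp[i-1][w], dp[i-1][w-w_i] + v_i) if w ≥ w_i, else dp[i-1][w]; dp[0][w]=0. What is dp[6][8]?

i\w   0   1   2   3   4   5   6   7   8   9  10
  0   0   0   0   0   0   0   0   0   0   0   0
  1   0   0   6   6   6   6   6   6   6   6   6
  2   0   0   6   6   6   6   6   6  11  11  17
  3   0   9   9  15  15  15  15  15  15  20  20
  4   0   9   9  15  16  16  22  22  22  22  22
  5   0   9   9  15  16  16  22  22  22  22  22
  6   0   9   9  15  16  16  22  22  22  22  22

22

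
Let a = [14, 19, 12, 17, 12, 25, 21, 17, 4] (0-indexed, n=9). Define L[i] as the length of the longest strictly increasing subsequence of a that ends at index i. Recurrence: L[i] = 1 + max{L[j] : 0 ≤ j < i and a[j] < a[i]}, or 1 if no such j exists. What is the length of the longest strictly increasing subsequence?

3

   i    0    1    2    3    4    5    6    7    8
a[i]   14   19   12   17   12   25   21   17    4
L[i]    1    2    1    2    1    3    3    2    1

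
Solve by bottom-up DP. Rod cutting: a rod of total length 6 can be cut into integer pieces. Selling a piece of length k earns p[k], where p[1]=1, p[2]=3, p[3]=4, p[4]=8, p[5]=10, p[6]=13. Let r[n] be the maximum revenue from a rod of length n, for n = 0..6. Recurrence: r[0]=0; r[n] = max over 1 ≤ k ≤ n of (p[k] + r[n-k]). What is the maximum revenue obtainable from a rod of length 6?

13

   n    0    1    2    3    4    5    6
r[n]    0    1    3    4    8   10   13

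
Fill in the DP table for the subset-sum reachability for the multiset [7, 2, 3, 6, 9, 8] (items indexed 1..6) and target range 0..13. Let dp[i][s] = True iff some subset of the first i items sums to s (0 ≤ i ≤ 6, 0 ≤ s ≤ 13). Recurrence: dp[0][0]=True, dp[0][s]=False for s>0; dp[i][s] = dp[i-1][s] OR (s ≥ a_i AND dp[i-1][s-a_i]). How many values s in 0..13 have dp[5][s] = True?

12

i\s   0   1   2   3   4   5   6   7   8   9  10  11  12  13
  0   T   F   F   F   F   F   F   F   F   F   F   F   F   F
  1   T   F   F   F   F   F   F   T   F   F   F   F   F   F
  2   T   F   T   F   F   F   F   T   F   T   F   F   F   F
  3   T   F   T   T   F   T   F   T   F   T   T   F   T   F
  4   T   F   T   T   F   T   T   T   T   T   T   T   T   T
  5   T   F   T   T   F   T   T   T   T   T   T   T   T   T
  6   T   F   T   T   F   T   T   T   T   T   T   T   T   T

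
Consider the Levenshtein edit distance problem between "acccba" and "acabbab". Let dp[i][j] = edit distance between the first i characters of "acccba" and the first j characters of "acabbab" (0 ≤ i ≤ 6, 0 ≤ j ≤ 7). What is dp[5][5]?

2

   ''  a  c  a  b  b  a  b
''  0  1  2  3  4  5  6  7
 a  1  0  1  2  3  4  5  6
 c  2  1  0  1  2  3  4  5
 c  3  2  1  1  2  3  4  5
 c  4  3  2  2  2  3  4  5
 b  5  4  3  3  2  2  3  4
 a  6  5  4  3  3  3  2  3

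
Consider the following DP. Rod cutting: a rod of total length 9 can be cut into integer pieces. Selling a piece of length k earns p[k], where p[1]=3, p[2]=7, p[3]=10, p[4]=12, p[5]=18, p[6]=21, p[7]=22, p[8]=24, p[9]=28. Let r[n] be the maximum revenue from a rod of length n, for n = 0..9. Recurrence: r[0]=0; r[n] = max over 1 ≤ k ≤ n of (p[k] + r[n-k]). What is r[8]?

   n    0    1    2    3    4    5    6    7    8    9
r[n]    0    3    7   10   14   18   21   25   28   32

28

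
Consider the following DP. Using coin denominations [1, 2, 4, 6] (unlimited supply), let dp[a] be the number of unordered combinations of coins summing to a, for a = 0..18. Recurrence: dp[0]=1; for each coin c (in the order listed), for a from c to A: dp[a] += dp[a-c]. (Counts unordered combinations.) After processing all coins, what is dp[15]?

after  coin     0     1     2     3     4     5     6     7     8     9    10    11    12    13    14    15    16    17    18
          1     1     1     1     1     1     1     1     1     1     1     1     1     1     1     1     1     1     1     1
          2     1     1     2     2     3     3     4     4     5     5     6     6     7     7     8     8     9     9    10
          4     1     1     2     2     4     4     6     6     9     9    12    12    16    16    20    20    25    25    30
          6     1     1     2     2     4     4     7     7    11    11    16    16    23    23    31    31    41    41    53

31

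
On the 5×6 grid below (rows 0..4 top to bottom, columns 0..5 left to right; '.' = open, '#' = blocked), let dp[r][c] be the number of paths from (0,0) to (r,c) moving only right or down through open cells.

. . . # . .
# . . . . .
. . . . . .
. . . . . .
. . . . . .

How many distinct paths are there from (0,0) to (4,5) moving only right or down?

55

r\c   0   1   2   3   4   5
  0   1   1   1   0   0   0
  1   0   1   2   2   2   2
  2   0   1   3   5   7   9
  3   0   1   4   9  16  25
  4   0   1   5  14  30  55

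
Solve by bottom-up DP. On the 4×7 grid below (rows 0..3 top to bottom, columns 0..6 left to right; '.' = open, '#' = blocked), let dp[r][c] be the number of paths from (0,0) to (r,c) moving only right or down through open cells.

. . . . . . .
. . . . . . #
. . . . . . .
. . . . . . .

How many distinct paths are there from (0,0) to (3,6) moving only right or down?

77

r\c   0   1   2   3   4   5   6
  0   1   1   1   1   1   1   1
  1   1   2   3   4   5   6   0
  2   1   3   6  10  15  21  21
  3   1   4  10  20  35  56  77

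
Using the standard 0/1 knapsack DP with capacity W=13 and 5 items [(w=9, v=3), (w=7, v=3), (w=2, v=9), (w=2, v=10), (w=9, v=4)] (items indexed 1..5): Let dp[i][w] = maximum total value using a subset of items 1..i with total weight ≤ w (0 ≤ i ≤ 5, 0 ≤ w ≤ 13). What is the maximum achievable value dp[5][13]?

i\w   0   1   2   3   4   5   6   7   8   9  10  11  12  13
  0   0   0   0   0   0   0   0   0   0   0   0   0   0   0
  1   0   0   0   0   0   0   0   0   0   3   3   3   3   3
  2   0   0   0   0   0   0   0   3   3   3   3   3   3   3
  3   0   0   9   9   9   9   9   9   9  12  12  12  12  12
  4   0   0  10  10  19  19  19  19  19  19  19  22  22  22
  5   0   0  10  10  19  19  19  19  19  19  19  22  22  23

23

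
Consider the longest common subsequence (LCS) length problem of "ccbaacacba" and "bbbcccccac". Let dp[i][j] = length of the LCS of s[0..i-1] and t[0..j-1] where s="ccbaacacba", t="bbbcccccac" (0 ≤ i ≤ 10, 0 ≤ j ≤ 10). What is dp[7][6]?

   ''  b  b  b  c  c  c  c  c  a  c
''  0  0  0  0  0  0  0  0  0  0  0
 c  0  0  0  0  1  1  1  1  1  1  1
 c  0  0  0  0  1  2  2  2  2  2  2
 b  0  1  1  1  1  2  2  2  2  2  2
 a  0  1  1  1  1  2  2  2  2  3  3
 a  0  1  1  1  1  2  2  2  2  3  3
 c  0  1  1  1  2  2  3  3  3  3  4
 a  0  1  1  1  2  2  3  3  3  4  4
 c  0  1  1  1  2  3  3  4  4  4  5
 b  0  1  2  2  2  3  3  4  4  4  5
 a  0  1  2  2  2  3  3  4  4  5  5

3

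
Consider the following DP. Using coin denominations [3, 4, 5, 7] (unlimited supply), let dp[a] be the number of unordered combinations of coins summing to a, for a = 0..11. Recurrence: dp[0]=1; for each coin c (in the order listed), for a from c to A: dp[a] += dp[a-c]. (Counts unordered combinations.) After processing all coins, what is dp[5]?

1

after  coin     0     1     2     3     4     5     6     7     8     9    10    11
          3     1     0     0     1     0     0     1     0     0     1     0     0
          4     1     0     0     1     1     0     1     1     1     1     1     1
          5     1     0     0     1     1     1     1     1     2     2     2     2
          7     1     0     0     1     1     1     1     2     2     2     3     3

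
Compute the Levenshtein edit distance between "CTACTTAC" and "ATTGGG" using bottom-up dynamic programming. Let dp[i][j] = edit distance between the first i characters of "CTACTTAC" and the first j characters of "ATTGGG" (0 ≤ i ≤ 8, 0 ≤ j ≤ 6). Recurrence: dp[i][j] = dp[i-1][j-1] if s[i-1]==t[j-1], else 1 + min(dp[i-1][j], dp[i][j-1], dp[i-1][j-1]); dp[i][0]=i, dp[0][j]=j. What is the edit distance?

   ''  A  T  T  G  G  G
''  0  1  2  3  4  5  6
 C  1  1  2  3  4  5  6
 T  2  2  1  2  3  4  5
 A  3  2  2  2  3  4  5
 C  4  3  3  3  3  4  5
 T  5  4  3  3  4  4  5
 T  6  5  4  3  4  5  5
 A  7  6  5  4  4  5  6
 C  8  7  6  5  5  5  6

6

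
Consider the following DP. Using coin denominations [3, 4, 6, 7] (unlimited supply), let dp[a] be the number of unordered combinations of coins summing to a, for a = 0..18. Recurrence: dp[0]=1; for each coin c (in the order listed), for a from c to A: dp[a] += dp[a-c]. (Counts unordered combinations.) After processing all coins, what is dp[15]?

5

after  coin     0     1     2     3     4     5     6     7     8     9    10    11    12    13    14    15    16    17    18
          3     1     0     0     1     0     0     1     0     0     1     0     0     1     0     0     1     0     0     1
          4     1     0     0     1     1     0     1     1     1     1     1     1     2     1     1     2     2     1     2
          6     1     0     0     1     1     0     2     1     1     2     2     1     4     2     2     4     4     2     6
          7     1     0     0     1     1     0     2     2     1     2     3     2     4     4     4     5     6     5     8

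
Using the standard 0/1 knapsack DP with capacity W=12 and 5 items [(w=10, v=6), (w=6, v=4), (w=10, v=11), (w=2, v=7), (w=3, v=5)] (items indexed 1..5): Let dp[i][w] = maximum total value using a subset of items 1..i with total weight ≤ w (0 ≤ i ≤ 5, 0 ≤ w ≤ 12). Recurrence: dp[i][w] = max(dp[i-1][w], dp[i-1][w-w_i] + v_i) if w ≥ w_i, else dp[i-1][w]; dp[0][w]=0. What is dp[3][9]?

i\w   0   1   2   3   4   5   6   7   8   9  10  11  12
  0   0   0   0   0   0   0   0   0   0   0   0   0   0
  1   0   0   0   0   0   0   0   0   0   0   6   6   6
  2   0   0   0   0   0   0   4   4   4   4   6   6   6
  3   0   0   0   0   0   0   4   4   4   4  11  11  11
  4   0   0   7   7   7   7   7   7  11  11  11  11  18
  5   0   0   7   7   7  12  12  12  12  12  12  16  18

4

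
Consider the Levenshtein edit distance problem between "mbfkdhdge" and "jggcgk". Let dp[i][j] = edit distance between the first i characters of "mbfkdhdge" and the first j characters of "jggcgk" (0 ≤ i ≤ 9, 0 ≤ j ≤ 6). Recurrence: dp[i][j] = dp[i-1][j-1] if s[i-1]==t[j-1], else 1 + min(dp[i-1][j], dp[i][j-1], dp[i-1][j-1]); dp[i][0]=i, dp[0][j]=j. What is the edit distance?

   ''  j  g  g  c  g  k
''  0  1  2  3  4  5  6
 m  1  1  2  3  4  5  6
 b  2  2  2  3  4  5  6
 f  3  3  3  3  4  5  6
 k  4  4  4  4  4  5  5
 d  5  5  5  5  5  5  6
 h  6  6  6  6  6  6  6
 d  7  7  7  7  7  7  7
 g  8  8  7  7  8  7  8
 e  9  9  8  8  8  8  8

8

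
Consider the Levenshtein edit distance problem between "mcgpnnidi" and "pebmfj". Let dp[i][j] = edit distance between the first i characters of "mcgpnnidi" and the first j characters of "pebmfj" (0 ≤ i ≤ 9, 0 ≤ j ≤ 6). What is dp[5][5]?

   ''  p  e  b  m  f  j
''  0  1  2  3  4  5  6
 m  1  1  2  3  3  4  5
 c  2  2  2  3  4  4  5
 g  3  3  3  3  4  5  5
 p  4  3  4  4  4  5  6
 n  5  4  4  5  5  5  6
 n  6  5  5  5  6  6  6
 i  7  6  6  6  6  7  7
 d  8  7  7  7  7  7  8
 i  9  8  8  8  8  8  8

5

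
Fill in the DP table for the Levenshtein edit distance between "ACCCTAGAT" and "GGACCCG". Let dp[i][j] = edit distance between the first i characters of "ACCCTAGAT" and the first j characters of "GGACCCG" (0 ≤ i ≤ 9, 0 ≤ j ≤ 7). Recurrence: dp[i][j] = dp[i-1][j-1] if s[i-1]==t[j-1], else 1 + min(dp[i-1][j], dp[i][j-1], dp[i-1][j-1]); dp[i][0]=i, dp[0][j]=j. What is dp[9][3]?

7

   ''  G  G  A  C  C  C  G
''  0  1  2  3  4  5  6  7
 A  1  1  2  2  3  4  5  6
 C  2  2  2  3  2  3  4  5
 C  3  3  3  3  3  2  3  4
 C  4  4  4  4  3  3  2  3
 T  5  5  5  5  4  4  3  3
 A  6  6  6  5  5  5  4  4
 G  7  6  6  6  6  6  5  4
 A  8  7  7  6  7  7  6  5
 T  9  8  8  7  7  8  7  6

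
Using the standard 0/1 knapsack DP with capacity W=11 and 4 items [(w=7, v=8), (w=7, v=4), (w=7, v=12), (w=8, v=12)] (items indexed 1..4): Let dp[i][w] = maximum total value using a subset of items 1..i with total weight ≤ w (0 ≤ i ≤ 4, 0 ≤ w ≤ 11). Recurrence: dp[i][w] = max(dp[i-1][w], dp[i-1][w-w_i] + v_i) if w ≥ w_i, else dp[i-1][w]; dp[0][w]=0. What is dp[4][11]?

i\w   0   1   2   3   4   5   6   7   8   9  10  11
  0   0   0   0   0   0   0   0   0   0   0   0   0
  1   0   0   0   0   0   0   0   8   8   8   8   8
  2   0   0   0   0   0   0   0   8   8   8   8   8
  3   0   0   0   0   0   0   0  12  12  12  12  12
  4   0   0   0   0   0   0   0  12  12  12  12  12

12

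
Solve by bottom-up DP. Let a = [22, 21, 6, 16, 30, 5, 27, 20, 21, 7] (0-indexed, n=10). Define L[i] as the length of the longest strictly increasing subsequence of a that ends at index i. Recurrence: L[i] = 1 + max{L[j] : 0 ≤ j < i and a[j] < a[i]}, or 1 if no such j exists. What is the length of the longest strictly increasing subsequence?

4

   i    0    1    2    3    4    5    6    7    8    9
a[i]   22   21    6   16   30    5   27   20   21    7
L[i]    1    1    1    2    3    1    3    3    4    2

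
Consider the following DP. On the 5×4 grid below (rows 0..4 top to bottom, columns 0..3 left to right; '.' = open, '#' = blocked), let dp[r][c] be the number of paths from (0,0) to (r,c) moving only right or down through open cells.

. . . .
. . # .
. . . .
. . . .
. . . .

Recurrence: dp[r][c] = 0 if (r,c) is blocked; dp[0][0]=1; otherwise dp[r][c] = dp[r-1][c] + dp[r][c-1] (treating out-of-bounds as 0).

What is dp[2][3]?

4

r\c   0   1   2   3
  0   1   1   1   1
  1   1   2   0   1
  2   1   3   3   4
  3   1   4   7  11
  4   1   5  12  23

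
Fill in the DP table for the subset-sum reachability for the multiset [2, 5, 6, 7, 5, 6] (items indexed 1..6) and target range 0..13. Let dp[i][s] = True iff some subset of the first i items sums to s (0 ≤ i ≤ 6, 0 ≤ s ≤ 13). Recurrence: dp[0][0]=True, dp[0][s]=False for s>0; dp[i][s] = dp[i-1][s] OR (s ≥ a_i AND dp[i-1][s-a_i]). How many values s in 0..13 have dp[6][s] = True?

i\s   0   1   2   3   4   5   6   7   8   9  10  11  12  13
  0   T   F   F   F   F   F   F   F   F   F   F   F   F   F
  1   T   F   T   F   F   F   F   F   F   F   F   F   F   F
  2   T   F   T   F   F   T   F   T   F   F   F   F   F   F
  3   T   F   T   F   F   T   T   T   T   F   F   T   F   T
  4   T   F   T   F   F   T   T   T   T   T   F   T   T   T
  5   T   F   T   F   F   T   T   T   T   T   T   T   T   T
  6   T   F   T   F   F   T   T   T   T   T   T   T   T   T

11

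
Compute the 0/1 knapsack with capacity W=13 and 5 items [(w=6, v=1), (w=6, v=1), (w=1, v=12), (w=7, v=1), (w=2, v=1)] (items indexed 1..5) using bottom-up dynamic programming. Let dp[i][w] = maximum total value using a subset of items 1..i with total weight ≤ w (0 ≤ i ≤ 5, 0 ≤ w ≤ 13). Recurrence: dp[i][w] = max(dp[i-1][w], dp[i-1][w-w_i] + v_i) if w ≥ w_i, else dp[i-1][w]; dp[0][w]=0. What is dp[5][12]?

14

i\w   0   1   2   3   4   5   6   7   8   9  10  11  12  13
  0   0   0   0   0   0   0   0   0   0   0   0   0   0   0
  1   0   0   0   0   0   0   1   1   1   1   1   1   1   1
  2   0   0   0   0   0   0   1   1   1   1   1   1   2   2
  3   0  12  12  12  12  12  12  13  13  13  13  13  13  14
  4   0  12  12  12  12  12  12  13  13  13  13  13  13  14
  5   0  12  12  13  13  13  13  13  13  14  14  14  14  14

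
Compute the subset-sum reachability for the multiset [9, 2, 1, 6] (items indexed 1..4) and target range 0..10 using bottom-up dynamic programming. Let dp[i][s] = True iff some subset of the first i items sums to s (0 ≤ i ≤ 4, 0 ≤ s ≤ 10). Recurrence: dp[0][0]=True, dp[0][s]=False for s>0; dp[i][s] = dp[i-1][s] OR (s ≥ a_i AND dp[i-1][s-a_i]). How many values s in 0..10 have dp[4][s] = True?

i\s   0   1   2   3   4   5   6   7   8   9  10
  0   T   F   F   F   F   F   F   F   F   F   F
  1   T   F   F   F   F   F   F   F   F   T   F
  2   T   F   T   F   F   F   F   F   F   T   F
  3   T   T   T   T   F   F   F   F   F   T   T
  4   T   T   T   T   F   F   T   T   T   T   T

9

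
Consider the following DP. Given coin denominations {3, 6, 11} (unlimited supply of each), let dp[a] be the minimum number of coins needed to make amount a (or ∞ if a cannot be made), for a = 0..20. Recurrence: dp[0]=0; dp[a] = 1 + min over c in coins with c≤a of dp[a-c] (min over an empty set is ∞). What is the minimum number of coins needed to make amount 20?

3

 a  0  1  2  3  4  5  6  7  8  9 10 11 12 13 14 15 16 17 18 19 20
dp  0  -  -  1  -  -  1  -  -  2  -  1  2  -  2  3  -  2  3  -  3
(- denotes ∞ / unreachable)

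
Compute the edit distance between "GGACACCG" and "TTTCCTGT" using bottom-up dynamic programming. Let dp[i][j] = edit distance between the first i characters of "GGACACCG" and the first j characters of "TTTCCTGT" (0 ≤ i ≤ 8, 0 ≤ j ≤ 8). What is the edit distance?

   ''  T  T  T  C  C  T  G  T
''  0  1  2  3  4  5  6  7  8
 G  1  1  2  3  4  5  6  6  7
 G  2  2  2  3  4  5  6  6  7
 A  3  3  3  3  4  5  6  7  7
 C  4  4  4  4  3  4  5  6  7
 A  5  5  5  5  4  4  5  6  7
 C  6  6  6  6  5  4  5  6  7
 C  7  7  7  7  6  5  5  6  7
 G  8  8  8  8  7  6  6  5  6

6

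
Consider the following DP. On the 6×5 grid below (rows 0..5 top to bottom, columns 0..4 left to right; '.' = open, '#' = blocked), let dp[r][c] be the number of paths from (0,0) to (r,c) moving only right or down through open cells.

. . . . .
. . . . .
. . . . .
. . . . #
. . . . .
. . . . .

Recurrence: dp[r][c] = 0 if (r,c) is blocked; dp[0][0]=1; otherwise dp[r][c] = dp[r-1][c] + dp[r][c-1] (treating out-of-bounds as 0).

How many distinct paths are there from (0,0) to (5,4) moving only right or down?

r\c   0   1   2   3   4
  0   1   1   1   1   1
  1   1   2   3   4   5
  2   1   3   6  10  15
  3   1   4  10  20   0
  4   1   5  15  35  35
  5   1   6  21  56  91

91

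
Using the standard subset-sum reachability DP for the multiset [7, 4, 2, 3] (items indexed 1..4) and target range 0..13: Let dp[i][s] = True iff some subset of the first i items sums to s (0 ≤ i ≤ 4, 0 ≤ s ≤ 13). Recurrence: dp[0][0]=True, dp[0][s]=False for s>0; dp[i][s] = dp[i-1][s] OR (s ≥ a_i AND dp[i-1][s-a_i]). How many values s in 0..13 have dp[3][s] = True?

i\s   0   1   2   3   4   5   6   7   8   9  10  11  12  13
  0   T   F   F   F   F   F   F   F   F   F   F   F   F   F
  1   T   F   F   F   F   F   F   T   F   F   F   F   F   F
  2   T   F   F   F   T   F   F   T   F   F   F   T   F   F
  3   T   F   T   F   T   F   T   T   F   T   F   T   F   T
  4   T   F   T   T   T   T   T   T   F   T   T   T   T   T

8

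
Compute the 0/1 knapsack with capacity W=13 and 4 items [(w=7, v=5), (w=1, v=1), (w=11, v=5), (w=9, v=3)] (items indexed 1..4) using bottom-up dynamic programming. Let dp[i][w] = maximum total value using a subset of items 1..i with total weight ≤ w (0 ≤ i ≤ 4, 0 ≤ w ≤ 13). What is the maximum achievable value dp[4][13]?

i\w   0   1   2   3   4   5   6   7   8   9  10  11  12  13
  0   0   0   0   0   0   0   0   0   0   0   0   0   0   0
  1   0   0   0   0   0   0   0   5   5   5   5   5   5   5
  2   0   1   1   1   1   1   1   5   6   6   6   6   6   6
  3   0   1   1   1   1   1   1   5   6   6   6   6   6   6
  4   0   1   1   1   1   1   1   5   6   6   6   6   6   6

6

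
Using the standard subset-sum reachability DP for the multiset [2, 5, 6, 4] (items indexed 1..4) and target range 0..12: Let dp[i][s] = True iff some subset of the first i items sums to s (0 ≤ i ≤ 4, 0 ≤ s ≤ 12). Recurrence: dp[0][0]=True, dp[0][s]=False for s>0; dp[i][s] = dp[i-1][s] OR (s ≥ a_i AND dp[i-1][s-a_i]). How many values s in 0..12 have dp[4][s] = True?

i\s   0   1   2   3   4   5   6   7   8   9  10  11  12
  0   T   F   F   F   F   F   F   F   F   F   F   F   F
  1   T   F   T   F   F   F   F   F   F   F   F   F   F
  2   T   F   T   F   F   T   F   T   F   F   F   F   F
  3   T   F   T   F   F   T   T   T   T   F   F   T   F
  4   T   F   T   F   T   T   T   T   T   T   T   T   T

11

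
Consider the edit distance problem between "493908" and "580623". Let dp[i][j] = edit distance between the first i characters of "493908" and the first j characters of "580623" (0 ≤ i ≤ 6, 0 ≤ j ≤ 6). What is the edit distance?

6

   ''  5  8  0  6  2  3
''  0  1  2  3  4  5  6
 4  1  1  2  3  4  5  6
 9  2  2  2  3  4  5  6
 3  3  3  3  3  4  5  5
 9  4  4  4  4  4  5  6
 0  5  5  5  4  5  5  6
 8  6  6  5  5  5  6  6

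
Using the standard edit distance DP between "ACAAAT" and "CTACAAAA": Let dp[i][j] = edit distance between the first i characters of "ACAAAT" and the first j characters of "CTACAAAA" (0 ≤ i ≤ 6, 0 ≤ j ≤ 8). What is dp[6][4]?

   ''  C  T  A  C  A  A  A  A
''  0  1  2  3  4  5  6  7  8
 A  1  1  2  2  3  4  5  6  7
 C  2  1  2  3  2  3  4  5  6
 A  3  2  2  2  3  2  3  4  5
 A  4  3  3  2  3  3  2  3  4
 A  5  4  4  3  3  3  3  2  3
 T  6  5  4  4  4  4  4  3  3

4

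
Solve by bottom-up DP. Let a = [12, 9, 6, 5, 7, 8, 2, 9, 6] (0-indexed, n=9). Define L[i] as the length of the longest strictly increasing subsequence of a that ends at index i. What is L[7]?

   i    0    1    2    3    4    5    6    7    8
a[i]   12    9    6    5    7    8    2    9    6
L[i]    1    1    1    1    2    3    1    4    2

4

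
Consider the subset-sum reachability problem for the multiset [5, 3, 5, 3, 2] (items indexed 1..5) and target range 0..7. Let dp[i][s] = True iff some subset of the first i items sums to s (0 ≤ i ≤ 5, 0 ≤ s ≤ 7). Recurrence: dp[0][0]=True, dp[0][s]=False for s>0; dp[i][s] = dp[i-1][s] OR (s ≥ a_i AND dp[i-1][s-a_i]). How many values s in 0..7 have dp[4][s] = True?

4

i\s   0   1   2   3   4   5   6   7
  0   T   F   F   F   F   F   F   F
  1   T   F   F   F   F   T   F   F
  2   T   F   F   T   F   T   F   F
  3   T   F   F   T   F   T   F   F
  4   T   F   F   T   F   T   T   F
  5   T   F   T   T   F   T   T   T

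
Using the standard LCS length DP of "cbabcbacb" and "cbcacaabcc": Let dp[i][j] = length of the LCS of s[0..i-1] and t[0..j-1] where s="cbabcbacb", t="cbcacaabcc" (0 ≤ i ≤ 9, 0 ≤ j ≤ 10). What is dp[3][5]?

3

   ''  c  b  c  a  c  a  a  b  c  c
''  0  0  0  0  0  0  0  0  0  0  0
 c  0  1  1  1  1  1  1  1  1  1  1
 b  0  1  2  2  2  2  2  2  2  2  2
 a  0  1  2  2  3  3  3  3  3  3  3
 b  0  1  2  2  3  3  3  3  4  4  4
 c  0  1  2  3  3  4  4  4  4  5  5
 b  0  1  2  3  3  4  4  4  5  5  5
 a  0  1  2  3  4  4  5  5  5  5  5
 c  0  1  2  3  4  5  5  5  5  6  6
 b  0  1  2  3  4  5  5  5  6  6  6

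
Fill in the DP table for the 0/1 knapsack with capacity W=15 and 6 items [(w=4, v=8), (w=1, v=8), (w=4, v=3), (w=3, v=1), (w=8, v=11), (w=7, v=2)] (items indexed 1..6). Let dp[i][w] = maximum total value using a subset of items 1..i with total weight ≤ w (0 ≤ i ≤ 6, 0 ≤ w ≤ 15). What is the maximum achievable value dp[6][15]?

i\w   0   1   2   3   4   5   6   7   8   9  10  11  12  13  14  15
  0   0   0   0   0   0   0   0   0   0   0   0   0   0   0   0   0
  1   0   0   0   0   8   8   8   8   8   8   8   8   8   8   8   8
  2   0   8   8   8   8  16  16  16  16  16  16  16  16  16  16  16
  3   0   8   8   8   8  16  16  16  16  19  19  19  19  19  19  19
  4   0   8   8   8   9  16  16  16  17  19  19  19  20  20  20  20
  5   0   8   8   8   9  16  16  16  17  19  19  19  20  27  27  27
  6   0   8   8   8   9  16  16  16  17  19  19  19  20  27  27  27

27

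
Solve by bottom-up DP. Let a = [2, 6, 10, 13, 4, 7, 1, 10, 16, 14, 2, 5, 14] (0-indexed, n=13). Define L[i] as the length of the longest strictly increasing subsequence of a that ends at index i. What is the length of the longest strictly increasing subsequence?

5

   i    0    1    2    3    4    5    6    7    8    9   10   11   12
a[i]    2    6   10   13    4    7    1   10   16   14    2    5   14
L[i]    1    2    3    4    2    3    1    4    5    5    2    3    5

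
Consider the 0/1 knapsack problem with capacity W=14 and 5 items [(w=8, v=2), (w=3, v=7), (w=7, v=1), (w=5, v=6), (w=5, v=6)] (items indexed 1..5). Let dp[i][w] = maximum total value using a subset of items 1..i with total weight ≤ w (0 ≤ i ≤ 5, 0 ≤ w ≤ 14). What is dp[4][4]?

i\w   0   1   2   3   4   5   6   7   8   9  10  11  12  13  14
  0   0   0   0   0   0   0   0   0   0   0   0   0   0   0   0
  1   0   0   0   0   0   0   0   0   2   2   2   2   2   2   2
  2   0   0   0   7   7   7   7   7   7   7   7   9   9   9   9
  3   0   0   0   7   7   7   7   7   7   7   8   9   9   9   9
  4   0   0   0   7   7   7   7   7  13  13  13  13  13  13  13
  5   0   0   0   7   7   7   7   7  13  13  13  13  13  19  19

7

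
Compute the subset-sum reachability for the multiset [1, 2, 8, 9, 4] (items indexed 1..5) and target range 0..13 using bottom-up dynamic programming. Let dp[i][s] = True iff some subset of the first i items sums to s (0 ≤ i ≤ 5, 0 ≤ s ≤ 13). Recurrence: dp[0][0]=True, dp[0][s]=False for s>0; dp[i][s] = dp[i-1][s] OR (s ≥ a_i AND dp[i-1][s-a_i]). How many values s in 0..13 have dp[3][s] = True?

i\s   0   1   2   3   4   5   6   7   8   9  10  11  12  13
  0   T   F   F   F   F   F   F   F   F   F   F   F   F   F
  1   T   T   F   F   F   F   F   F   F   F   F   F   F   F
  2   T   T   T   T   F   F   F   F   F   F   F   F   F   F
  3   T   T   T   T   F   F   F   F   T   T   T   T   F   F
  4   T   T   T   T   F   F   F   F   T   T   T   T   T   F
  5   T   T   T   T   T   T   T   T   T   T   T   T   T   T

8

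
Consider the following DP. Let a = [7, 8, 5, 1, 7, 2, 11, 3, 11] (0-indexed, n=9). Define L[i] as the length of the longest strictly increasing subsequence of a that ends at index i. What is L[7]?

   i    0    1    2    3    4    5    6    7    8
a[i]    7    8    5    1    7    2   11    3   11
L[i]    1    2    1    1    2    2    3    3    4

3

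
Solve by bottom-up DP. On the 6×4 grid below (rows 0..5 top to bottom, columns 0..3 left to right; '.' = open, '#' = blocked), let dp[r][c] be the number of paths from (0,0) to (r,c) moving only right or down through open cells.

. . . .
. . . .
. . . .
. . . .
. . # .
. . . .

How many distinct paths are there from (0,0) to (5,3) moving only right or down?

r\c   0   1   2   3
  0   1   1   1   1
  1   1   2   3   4
  2   1   3   6  10
  3   1   4  10  20
  4   1   5   0  20
  5   1   6   6  26

26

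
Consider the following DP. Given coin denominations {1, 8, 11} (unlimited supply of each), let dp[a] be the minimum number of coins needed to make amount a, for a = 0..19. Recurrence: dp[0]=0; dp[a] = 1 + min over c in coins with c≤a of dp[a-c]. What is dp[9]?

2

 a  0  1  2  3  4  5  6  7  8  9 10 11 12 13 14 15 16 17 18 19
dp  0  1  2  3  4  5  6  7  1  2  3  1  2  3  4  5  2  3  4  2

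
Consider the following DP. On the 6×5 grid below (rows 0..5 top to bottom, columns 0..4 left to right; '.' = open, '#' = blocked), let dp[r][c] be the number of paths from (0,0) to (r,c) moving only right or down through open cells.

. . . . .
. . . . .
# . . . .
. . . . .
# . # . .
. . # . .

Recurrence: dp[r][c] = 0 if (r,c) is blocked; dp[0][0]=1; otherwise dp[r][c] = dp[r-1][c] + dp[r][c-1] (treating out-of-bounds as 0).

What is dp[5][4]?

62

r\c   0   1   2   3   4
  0   1   1   1   1   1
  1   1   2   3   4   5
  2   0   2   5   9  14
  3   0   2   7  16  30
  4   0   2   0  16  46
  5   0   2   0  16  62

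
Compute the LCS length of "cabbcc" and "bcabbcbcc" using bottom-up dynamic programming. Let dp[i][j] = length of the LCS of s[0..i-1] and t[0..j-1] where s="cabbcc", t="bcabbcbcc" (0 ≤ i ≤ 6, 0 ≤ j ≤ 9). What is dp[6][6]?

   ''  b  c  a  b  b  c  b  c  c
''  0  0  0  0  0  0  0  0  0  0
 c  0  0  1  1  1  1  1  1  1  1
 a  0  0  1  2  2  2  2  2  2  2
 b  0  1  1  2  3  3  3  3  3  3
 b  0  1  1  2  3  4  4  4  4  4
 c  0  1  2  2  3  4  5  5  5  5
 c  0  1  2  2  3  4  5  5  6  6

5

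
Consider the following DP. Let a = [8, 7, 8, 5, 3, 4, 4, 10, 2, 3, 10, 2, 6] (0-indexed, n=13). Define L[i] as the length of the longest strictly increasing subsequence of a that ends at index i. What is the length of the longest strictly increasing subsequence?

3

   i    0    1    2    3    4    5    6    7    8    9   10   11   12
a[i]    8    7    8    5    3    4    4   10    2    3   10    2    6
L[i]    1    1    2    1    1    2    2    3    1    2    3    1    3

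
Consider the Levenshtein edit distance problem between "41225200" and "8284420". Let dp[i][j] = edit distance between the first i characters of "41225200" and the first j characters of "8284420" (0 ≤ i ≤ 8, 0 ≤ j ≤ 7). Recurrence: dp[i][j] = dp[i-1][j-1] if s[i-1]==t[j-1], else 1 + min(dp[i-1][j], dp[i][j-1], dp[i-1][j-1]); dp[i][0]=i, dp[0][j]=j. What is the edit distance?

   ''  8  2  8  4  4  2  0
''  0  1  2  3  4  5  6  7
 4  1  1  2  3  3  4  5  6
 1  2  2  2  3  4  4  5  6
 2  3  3  2  3  4  5  4  5
 2  4  4  3  3  4  5  5  5
 5  5  5  4  4  4  5  6  6
 2  6  6  5  5  5  5  5  6
 0  7  7  6  6  6  6  6  5
 0  8  8  7  7  7  7  7  6

6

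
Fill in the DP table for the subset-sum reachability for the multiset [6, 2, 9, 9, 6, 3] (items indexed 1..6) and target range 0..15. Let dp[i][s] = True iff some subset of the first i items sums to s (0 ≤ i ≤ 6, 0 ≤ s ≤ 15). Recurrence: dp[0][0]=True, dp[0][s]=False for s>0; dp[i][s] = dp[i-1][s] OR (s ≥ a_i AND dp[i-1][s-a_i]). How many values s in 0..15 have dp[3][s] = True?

7

i\s   0   1   2   3   4   5   6   7   8   9  10  11  12  13  14  15
  0   T   F   F   F   F   F   F   F   F   F   F   F   F   F   F   F
  1   T   F   F   F   F   F   T   F   F   F   F   F   F   F   F   F
  2   T   F   T   F   F   F   T   F   T   F   F   F   F   F   F   F
  3   T   F   T   F   F   F   T   F   T   T   F   T   F   F   F   T
  4   T   F   T   F   F   F   T   F   T   T   F   T   F   F   F   T
  5   T   F   T   F   F   F   T   F   T   T   F   T   T   F   T   T
  6   T   F   T   T   F   T   T   F   T   T   F   T   T   F   T   T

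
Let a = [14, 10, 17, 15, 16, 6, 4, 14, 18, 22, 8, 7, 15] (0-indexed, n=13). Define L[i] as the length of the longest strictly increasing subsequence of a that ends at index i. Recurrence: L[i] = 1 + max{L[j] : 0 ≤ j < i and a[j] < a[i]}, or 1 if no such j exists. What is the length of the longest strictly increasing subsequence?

   i    0    1    2    3    4    5    6    7    8    9   10   11   12
a[i]   14   10   17   15   16    6    4   14   18   22    8    7   15
L[i]    1    1    2    2    3    1    1    2    4    5    2    2    3

5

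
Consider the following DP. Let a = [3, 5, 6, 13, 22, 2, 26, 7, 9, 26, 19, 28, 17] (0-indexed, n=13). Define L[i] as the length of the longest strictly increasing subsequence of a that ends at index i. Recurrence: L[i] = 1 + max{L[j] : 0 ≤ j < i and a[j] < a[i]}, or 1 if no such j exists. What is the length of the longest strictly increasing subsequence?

   i    0    1    2    3    4    5    6    7    8    9   10   11   12
a[i]    3    5    6   13   22    2   26    7    9   26   19   28   17
L[i]    1    2    3    4    5    1    6    4    5    6    6    7    6

7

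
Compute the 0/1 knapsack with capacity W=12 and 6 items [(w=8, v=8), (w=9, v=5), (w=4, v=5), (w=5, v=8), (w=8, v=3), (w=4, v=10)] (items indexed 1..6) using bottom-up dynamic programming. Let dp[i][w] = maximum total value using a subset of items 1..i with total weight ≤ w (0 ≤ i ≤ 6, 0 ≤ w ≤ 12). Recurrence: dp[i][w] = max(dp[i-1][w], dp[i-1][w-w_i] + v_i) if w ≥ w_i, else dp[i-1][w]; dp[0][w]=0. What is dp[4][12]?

13

i\w   0   1   2   3   4   5   6   7   8   9  10  11  12
  0   0   0   0   0   0   0   0   0   0   0   0   0   0
  1   0   0   0   0   0   0   0   0   8   8   8   8   8
  2   0   0   0   0   0   0   0   0   8   8   8   8   8
  3   0   0   0   0   5   5   5   5   8   8   8   8  13
  4   0   0   0   0   5   8   8   8   8  13  13  13  13
  5   0   0   0   0   5   8   8   8   8  13  13  13  13
  6   0   0   0   0  10  10  10  10  15  18  18  18  18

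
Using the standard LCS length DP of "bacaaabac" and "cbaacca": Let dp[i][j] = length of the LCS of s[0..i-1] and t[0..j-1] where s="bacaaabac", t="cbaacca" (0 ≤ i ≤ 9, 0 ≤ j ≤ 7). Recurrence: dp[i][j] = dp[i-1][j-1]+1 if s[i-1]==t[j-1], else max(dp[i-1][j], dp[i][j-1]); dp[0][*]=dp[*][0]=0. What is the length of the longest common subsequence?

4

   ''  c  b  a  a  c  c  a
''  0  0  0  0  0  0  0  0
 b  0  0  1  1  1  1  1  1
 a  0  0  1  2  2  2  2  2
 c  0  1  1  2  2  3  3  3
 a  0  1  1  2  3  3  3  4
 a  0  1  1  2  3  3  3  4
 a  0  1  1  2  3  3  3  4
 b  0  1  2  2  3  3  3  4
 a  0  1  2  3  3  3  3  4
 c  0  1  2  3  3  4  4  4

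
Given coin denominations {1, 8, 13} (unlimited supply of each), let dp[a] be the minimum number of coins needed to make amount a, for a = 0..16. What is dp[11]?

4

 a  0  1  2  3  4  5  6  7  8  9 10 11 12 13 14 15 16
dp  0  1  2  3  4  5  6  7  1  2  3  4  5  1  2  3  2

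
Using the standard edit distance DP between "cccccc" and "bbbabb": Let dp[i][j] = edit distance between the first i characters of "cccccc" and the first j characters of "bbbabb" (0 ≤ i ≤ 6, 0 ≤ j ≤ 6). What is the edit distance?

6

   ''  b  b  b  a  b  b
''  0  1  2  3  4  5  6
 c  1  1  2  3  4  5  6
 c  2  2  2  3  4  5  6
 c  3  3  3  3  4  5  6
 c  4  4  4  4  4  5  6
 c  5  5  5  5  5  5  6
 c  6  6  6  6  6  6  6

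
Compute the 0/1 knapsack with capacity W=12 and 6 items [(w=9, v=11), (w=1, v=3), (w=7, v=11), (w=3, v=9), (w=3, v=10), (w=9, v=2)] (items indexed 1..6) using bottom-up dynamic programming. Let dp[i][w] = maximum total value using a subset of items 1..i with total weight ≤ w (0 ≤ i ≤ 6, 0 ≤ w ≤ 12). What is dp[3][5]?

3

i\w   0   1   2   3   4   5   6   7   8   9  10  11  12
  0   0   0   0   0   0   0   0   0   0   0   0   0   0
  1   0   0   0   0   0   0   0   0   0  11  11  11  11
  2   0   3   3   3   3   3   3   3   3  11  14  14  14
  3   0   3   3   3   3   3   3  11  14  14  14  14  14
  4   0   3   3   9  12  12  12  12  14  14  20  23  23
  5   0   3   3  10  13  13  19  22  22  22  22  24  24
  6   0   3   3  10  13  13  19  22  22  22  22  24  24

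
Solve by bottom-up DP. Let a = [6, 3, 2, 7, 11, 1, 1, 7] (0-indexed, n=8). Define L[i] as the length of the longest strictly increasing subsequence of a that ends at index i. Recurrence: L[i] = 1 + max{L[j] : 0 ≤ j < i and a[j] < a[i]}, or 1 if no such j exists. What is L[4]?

3

   i    0    1    2    3    4    5    6    7
a[i]    6    3    2    7   11    1    1    7
L[i]    1    1    1    2    3    1    1    2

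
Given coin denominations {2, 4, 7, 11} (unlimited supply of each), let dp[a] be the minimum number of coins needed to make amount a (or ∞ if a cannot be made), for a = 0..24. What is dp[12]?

 a  0  1  2  3  4  5  6  7  8  9 10 11 12 13 14 15 16 17 18 19 20 21 22 23 24
dp  0  -  1  -  1  -  2  1  2  2  3  1  3  2  2  2  3  3  2  3  3  3  2  4  3
(- denotes ∞ / unreachable)

3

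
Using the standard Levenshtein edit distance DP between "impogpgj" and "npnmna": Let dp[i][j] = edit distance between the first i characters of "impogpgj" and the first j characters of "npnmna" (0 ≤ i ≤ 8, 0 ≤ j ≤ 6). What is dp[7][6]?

   ''  n  p  n  m  n  a
''  0  1  2  3  4  5  6
 i  1  1  2  3  4  5  6
 m  2  2  2  3  3  4  5
 p  3  3  2  3  4  4  5
 o  4  4  3  3  4  5  5
 g  5  5  4  4  4  5  6
 p  6  6  5  5  5  5  6
 g  7  7  6  6  6  6  6
 j  8  8  7  7  7  7  7

6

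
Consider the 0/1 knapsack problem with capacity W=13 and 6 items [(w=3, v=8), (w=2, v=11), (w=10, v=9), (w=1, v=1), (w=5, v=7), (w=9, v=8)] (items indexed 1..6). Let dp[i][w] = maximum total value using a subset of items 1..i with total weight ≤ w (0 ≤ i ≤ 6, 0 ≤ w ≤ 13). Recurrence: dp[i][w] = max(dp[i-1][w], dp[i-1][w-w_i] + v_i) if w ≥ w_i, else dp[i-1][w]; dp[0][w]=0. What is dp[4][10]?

20

i\w   0   1   2   3   4   5   6   7   8   9  10  11  12  13
  0   0   0   0   0   0   0   0   0   0   0   0   0   0   0
  1   0   0   0   8   8   8   8   8   8   8   8   8   8   8
  2   0   0  11  11  11  19  19  19  19  19  19  19  19  19
  3   0   0  11  11  11  19  19  19  19  19  19  19  20  20
  4   0   1  11  12  12  19  20  20  20  20  20  20  20  21
  5   0   1  11  12  12  19  20  20  20  20  26  27  27  27
  6   0   1  11  12  12  19  20  20  20  20  26  27  27  27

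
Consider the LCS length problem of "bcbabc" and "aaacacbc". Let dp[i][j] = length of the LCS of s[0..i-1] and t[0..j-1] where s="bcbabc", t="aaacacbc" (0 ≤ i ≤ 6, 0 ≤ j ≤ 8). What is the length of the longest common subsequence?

   ''  a  a  a  c  a  c  b  c
''  0  0  0  0  0  0  0  0  0
 b  0  0  0  0  0  0  0  1  1
 c  0  0  0  0  1  1  1  1  2
 b  0  0  0  0  1  1  1  2  2
 a  0  1  1  1  1  2  2  2  2
 b  0  1  1  1  1  2  2  3  3
 c  0  1  1  1  2  2  3  3  4

4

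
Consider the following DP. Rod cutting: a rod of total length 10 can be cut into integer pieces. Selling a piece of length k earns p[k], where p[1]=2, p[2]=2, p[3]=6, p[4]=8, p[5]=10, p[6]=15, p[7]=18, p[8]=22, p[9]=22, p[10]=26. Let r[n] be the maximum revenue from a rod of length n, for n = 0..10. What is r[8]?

   n    0    1    2    3    4    5    6    7    8    9   10
r[n]    0    2    4    6    8   10   15   18   22   24   26

22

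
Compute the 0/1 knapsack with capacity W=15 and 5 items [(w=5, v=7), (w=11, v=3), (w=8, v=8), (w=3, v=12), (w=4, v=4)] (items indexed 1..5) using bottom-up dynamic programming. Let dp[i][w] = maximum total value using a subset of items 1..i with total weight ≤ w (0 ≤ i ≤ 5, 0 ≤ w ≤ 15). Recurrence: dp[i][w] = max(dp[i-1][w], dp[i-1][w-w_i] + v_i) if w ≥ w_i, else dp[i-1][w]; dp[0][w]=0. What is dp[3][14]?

15

i\w   0   1   2   3   4   5   6   7   8   9  10  11  12  13  14  15
  0   0   0   0   0   0   0   0   0   0   0   0   0   0   0   0   0
  1   0   0   0   0   0   7   7   7   7   7   7   7   7   7   7   7
  2   0   0   0   0   0   7   7   7   7   7   7   7   7   7   7   7
  3   0   0   0   0   0   7   7   7   8   8   8   8   8  15  15  15
  4   0   0   0  12  12  12  12  12  19  19  19  20  20  20  20  20
  5   0   0   0  12  12  12  12  16  19  19  19  20  23  23  23  24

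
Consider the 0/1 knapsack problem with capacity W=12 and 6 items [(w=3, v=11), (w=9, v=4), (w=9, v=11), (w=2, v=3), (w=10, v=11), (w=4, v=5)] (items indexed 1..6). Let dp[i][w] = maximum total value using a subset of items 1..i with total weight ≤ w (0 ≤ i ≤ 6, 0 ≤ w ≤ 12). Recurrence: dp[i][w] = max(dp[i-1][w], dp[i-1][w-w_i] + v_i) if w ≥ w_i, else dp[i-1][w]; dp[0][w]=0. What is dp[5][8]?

i\w   0   1   2   3   4   5   6   7   8   9  10  11  12
  0   0   0   0   0   0   0   0   0   0   0   0   0   0
  1   0   0   0  11  11  11  11  11  11  11  11  11  11
  2   0   0   0  11  11  11  11  11  11  11  11  11  15
  3   0   0   0  11  11  11  11  11  11  11  11  11  22
  4   0   0   3  11  11  14  14  14  14  14  14  14  22
  5   0   0   3  11  11  14  14  14  14  14  14  14  22
  6   0   0   3  11  11  14  14  16  16  19  19  19  22

14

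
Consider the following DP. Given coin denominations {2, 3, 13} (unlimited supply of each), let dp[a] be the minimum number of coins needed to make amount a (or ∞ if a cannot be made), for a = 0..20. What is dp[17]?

 a  0  1  2  3  4  5  6  7  8  9 10 11 12 13 14 15 16 17 18 19 20
dp  0  -  1  1  2  2  2  3  3  3  4  4  4  1  5  2  2  3  3  3  4
(- denotes ∞ / unreachable)

3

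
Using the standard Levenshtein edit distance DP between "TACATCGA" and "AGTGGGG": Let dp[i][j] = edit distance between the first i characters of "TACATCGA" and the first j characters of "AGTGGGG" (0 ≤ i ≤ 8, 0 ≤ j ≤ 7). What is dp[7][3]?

   ''  A  G  T  G  G  G  G
''  0  1  2  3  4  5  6  7
 T  1  1  2  2  3  4  5  6
 A  2  1  2  3  3  4  5  6
 C  3  2  2  3  4  4  5  6
 A  4  3  3  3  4  5  5  6
 T  5  4  4  3  4  5  6  6
 C  6  5  5  4  4  5  6  7
 G  7  6  5  5  4  4  5  6
 A  8  7  6  6  5  5  5  6

5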